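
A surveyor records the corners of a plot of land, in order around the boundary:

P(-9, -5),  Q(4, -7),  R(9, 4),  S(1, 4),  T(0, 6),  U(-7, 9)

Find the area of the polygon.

179

Apply the shoelace formula: 2A = Σ (x_i·y_{i+1} − x_{i+1}·y_i), indices taken mod 6.
Cross-terms: 83, 79, 32, 6, 42, 116  ⇒  Σ = 358
Area = |Σ|/2 = 179.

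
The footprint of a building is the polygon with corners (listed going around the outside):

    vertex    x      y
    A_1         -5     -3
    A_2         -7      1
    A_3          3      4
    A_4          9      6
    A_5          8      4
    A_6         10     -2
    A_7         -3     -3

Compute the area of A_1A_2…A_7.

Apply the shoelace formula: 2A = Σ (x_i·y_{i+1} − x_{i+1}·y_i), indices taken mod 7.
Σ = (-26) + (-31) + (-18) + (-12) + (-56) + (-36) + (-6) = -185
Area = |Σ|/2 = 92.5.

92.5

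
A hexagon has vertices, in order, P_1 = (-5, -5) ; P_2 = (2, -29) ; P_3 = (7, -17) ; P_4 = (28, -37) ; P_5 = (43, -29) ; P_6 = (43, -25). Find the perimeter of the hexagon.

|P_1P_2| = √((7)² + (-24)²) = √625 = 25
|P_2P_3| = √((5)² + (12)²) = √169 = 13
|P_3P_4| = √((21)² + (-20)²) = √841 = 29
|P_4P_5| = √((15)² + (8)²) = √289 = 17
|P_5P_6| = √((0)² + (4)²) = √16 = 4
|P_6P_1| = √((-48)² + (20)²) = √2704 = 52
Perimeter = 25 + 13 + 29 + 17 + 4 + 52 = 140.

140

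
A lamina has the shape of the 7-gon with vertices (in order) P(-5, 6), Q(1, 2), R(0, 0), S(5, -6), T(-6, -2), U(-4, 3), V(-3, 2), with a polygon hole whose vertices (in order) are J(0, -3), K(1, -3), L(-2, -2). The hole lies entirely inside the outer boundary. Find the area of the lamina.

Outer boundary:
Σ = (-16) + (0) + (0) + (-46) + (-26) + (1) + (-8) = -95
Area = |Σ|/2 = 47.5.
Hole:
Σ = (3) + (-8) + (6) = 1
Area = |Σ|/2 = 0.5.
Net area = 47.5 − 0.5 = 47.

47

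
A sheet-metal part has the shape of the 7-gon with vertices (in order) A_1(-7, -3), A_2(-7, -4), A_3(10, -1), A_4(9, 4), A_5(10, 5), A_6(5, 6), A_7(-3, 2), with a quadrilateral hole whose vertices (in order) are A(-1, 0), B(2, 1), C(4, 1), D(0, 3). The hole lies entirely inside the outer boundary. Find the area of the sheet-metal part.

91

Outer boundary:
Apply the shoelace (surveyor's) formula: 2A = Σ (x_i·y_{i+1} − x_{i+1}·y_i), indices taken mod 7.
Σ = (7) + (47) + (49) + (5) + (35) + (28) + (23) = 194
Area = |Σ|/2 = 97.
Hole:
Apply Gauss's area formula: 2A = Σ (x_i·y_{i+1} − x_{i+1}·y_i), indices taken mod 4.
Σ = (-1) + (-2) + (12) + (3) = 12
Area = |Σ|/2 = 6.
Net area = 97 − 6 = 91.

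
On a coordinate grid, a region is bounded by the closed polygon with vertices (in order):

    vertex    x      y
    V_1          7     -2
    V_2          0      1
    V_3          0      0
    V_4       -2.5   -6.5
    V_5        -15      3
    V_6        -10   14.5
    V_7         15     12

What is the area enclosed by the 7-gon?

Apply the surveyor's formula: 2A = Σ (x_i·y_{i+1} − x_{i+1}·y_i), indices taken mod 7.
V_1→V_2: (7)(1) − (0)(-2) = 7
V_2→V_3: (0)(0) − (0)(1) = 0
V_3→V_4: (0)(-6.5) − (-2.5)(0) = 0
V_4→V_5: (-2.5)(3) − (-15)(-6.5) = -105
V_5→V_6: (-15)(14.5) − (-10)(3) = -187.5
V_6→V_7: (-10)(12) − (15)(14.5) = -337.5
V_7→V_1: (15)(-2) − (7)(12) = -114
Σ = -737
Area = |Σ|/2 = 368.5.

368.5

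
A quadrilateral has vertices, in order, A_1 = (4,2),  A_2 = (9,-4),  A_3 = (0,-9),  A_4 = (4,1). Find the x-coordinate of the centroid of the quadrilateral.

199/45

Apply the surveyor's formula. First the cross-terms c_i = x_i·y_{i+1} − x_{i+1}·y_i:
  -34, -81, 36, 4  ⇒  2A = -75, A = -37.5.
Then Σ (x_i + x_{i+1})·c_i = -995, so x̄ = -995 / (6·(-37.5)) = 199/45.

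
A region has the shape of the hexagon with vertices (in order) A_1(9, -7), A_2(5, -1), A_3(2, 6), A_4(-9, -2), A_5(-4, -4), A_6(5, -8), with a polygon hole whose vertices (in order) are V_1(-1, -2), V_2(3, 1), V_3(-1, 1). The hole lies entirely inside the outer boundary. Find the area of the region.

Outer boundary:
Apply the shoelace (surveyor's) formula: 2A = Σ (x_i·y_{i+1} − x_{i+1}·y_i), indices taken mod 6.
Σ = (26) + (32) + (50) + (28) + (52) + (37) = 225
Area = |Σ|/2 = 112.5.
Hole:
Apply Gauss's area formula: 2A = Σ (x_i·y_{i+1} − x_{i+1}·y_i), indices taken mod 3.
V_1→V_2: (-1)(1) − (3)(-2) = 5
V_2→V_3: (3)(1) − (-1)(1) = 4
V_3→V_1: (-1)(-2) − (-1)(1) = 3
Σ = 12
Area = |Σ|/2 = 6.
Net area = 112.5 − 6 = 106.5.

106.5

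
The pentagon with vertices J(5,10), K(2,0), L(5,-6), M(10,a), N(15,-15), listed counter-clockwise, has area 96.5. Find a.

The doubled signed area Σ (x_i y_{i+1} − x_{i+1} y_i) is linear in a.
With a=0 it equals 103; the coefficient of a is -10 (from the two edges through M).
So -10·a + 103 = 2·96.5 = 193 ⇒ a = -9.

-9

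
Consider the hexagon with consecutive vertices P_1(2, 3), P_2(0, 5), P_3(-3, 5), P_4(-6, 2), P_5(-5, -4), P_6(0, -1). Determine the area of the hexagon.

45

Apply Gauss's area formula: 2A = Σ (x_i·y_{i+1} − x_{i+1}·y_i), indices taken mod 6.
Σ = (10) + (15) + (24) + (34) + (5) + (2) = 90
Area = |Σ|/2 = 45.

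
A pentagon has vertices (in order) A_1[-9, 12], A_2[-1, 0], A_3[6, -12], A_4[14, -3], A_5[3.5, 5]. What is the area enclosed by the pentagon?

Apply the surveyor's formula: 2A = Σ (x_i·y_{i+1} − x_{i+1}·y_i), indices taken mod 5.
Cross-terms: 12, 12, 150, 80.5, 87  ⇒  Σ = 341.5
Area = |Σ|/2 = 170.75.

170.75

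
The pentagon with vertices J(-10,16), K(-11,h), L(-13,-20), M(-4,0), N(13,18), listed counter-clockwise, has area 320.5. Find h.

The doubled signed area Σ (x_i y_{i+1} − x_{i+1} y_i) is linear in h.
With h=0 it equals 632; the coefficient of h is 3 (from the two edges through K).
So 3·h + 632 = 2·320.5 = 641 ⇒ h = 3.

3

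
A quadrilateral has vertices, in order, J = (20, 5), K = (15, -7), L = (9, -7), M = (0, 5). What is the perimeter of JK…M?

54

|JK| = √((-5)² + (-12)²) = √169 = 13
|KL| = √((-6)² + (0)²) = √36 = 6
|LM| = √((-9)² + (12)²) = √225 = 15
|MJ| = √((20)² + (0)²) = √400 = 20
Perimeter = 13 + 6 + 15 + 20 = 54.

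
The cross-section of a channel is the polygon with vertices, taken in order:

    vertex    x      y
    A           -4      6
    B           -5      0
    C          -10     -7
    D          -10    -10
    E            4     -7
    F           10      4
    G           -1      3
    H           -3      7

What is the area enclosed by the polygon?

Σ = (30) + (35) + (30) + (110) + (86) + (34) + (2) + (10) = 337
Area = |Σ|/2 = 168.5.

168.5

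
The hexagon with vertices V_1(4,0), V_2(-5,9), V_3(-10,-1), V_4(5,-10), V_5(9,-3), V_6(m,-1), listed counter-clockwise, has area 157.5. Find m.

3

The doubled signed area Σ (x_i y_{i+1} − x_{i+1} y_i) is linear in m.
With m=0 it equals 306; the coefficient of m is 3 (from the two edges through V_6).
So 3·m + 306 = 2·157.5 = 315 ⇒ m = 3.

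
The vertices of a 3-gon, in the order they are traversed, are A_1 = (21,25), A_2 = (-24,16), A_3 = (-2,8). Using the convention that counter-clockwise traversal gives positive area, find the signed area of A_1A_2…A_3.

Apply Gauss's area formula: 2A = Σ (x_i·y_{i+1} − x_{i+1}·y_i), indices taken mod 3.
Σ = (936) + (-160) + (-218) = 558
Signed area = Σ/2 = 279 (positive ⇒ counter-clockwise traversal).

279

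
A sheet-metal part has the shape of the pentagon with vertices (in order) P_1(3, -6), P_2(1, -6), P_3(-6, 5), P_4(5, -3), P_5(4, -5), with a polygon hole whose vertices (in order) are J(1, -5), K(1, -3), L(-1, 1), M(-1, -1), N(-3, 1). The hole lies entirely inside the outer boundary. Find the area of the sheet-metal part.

30

Outer boundary:
Apply the shoelace (surveyor's) formula: 2A = Σ (x_i·y_{i+1} − x_{i+1}·y_i), indices taken mod 5.
Σ = (-12) + (-31) + (-7) + (-13) + (-9) = -72
Area = |Σ|/2 = 36.
Hole:
Apply the shoelace formula: 2A = Σ (x_i·y_{i+1} − x_{i+1}·y_i), indices taken mod 5.
Σ = (2) + (-2) + (2) + (-4) + (14) = 12
Area = |Σ|/2 = 6.
Net area = 36 − 6 = 30.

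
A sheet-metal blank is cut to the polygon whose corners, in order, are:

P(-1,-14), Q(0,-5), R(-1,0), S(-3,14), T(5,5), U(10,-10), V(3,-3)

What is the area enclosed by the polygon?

Σ = (5) + (-5) + (-14) + (-85) + (-100) + (0) + (-45) = -244
Area = |Σ|/2 = 122.

122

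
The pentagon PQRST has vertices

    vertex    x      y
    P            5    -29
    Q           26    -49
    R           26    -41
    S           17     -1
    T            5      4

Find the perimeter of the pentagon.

124

|PQ| = √((21)² + (-20)²) = √841 = 29
|QR| = √((0)² + (8)²) = √64 = 8
|RS| = √((-9)² + (40)²) = √1681 = 41
|ST| = √((-12)² + (5)²) = √169 = 13
|TP| = √((0)² + (-33)²) = √1089 = 33
Perimeter = 29 + 8 + 41 + 13 + 33 = 124.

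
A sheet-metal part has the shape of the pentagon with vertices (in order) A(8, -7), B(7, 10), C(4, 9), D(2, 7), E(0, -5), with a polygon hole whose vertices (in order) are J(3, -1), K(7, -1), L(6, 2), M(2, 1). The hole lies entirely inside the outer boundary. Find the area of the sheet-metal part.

85.5

Outer boundary:
Cross-terms: 129, 23, 10, -10, 40  ⇒  Σ = 192
Area = |Σ|/2 = 96.
Hole:
Σ = (4) + (20) + (2) + (-5) = 21
Area = |Σ|/2 = 10.5.
Net area = 96 − 10.5 = 85.5.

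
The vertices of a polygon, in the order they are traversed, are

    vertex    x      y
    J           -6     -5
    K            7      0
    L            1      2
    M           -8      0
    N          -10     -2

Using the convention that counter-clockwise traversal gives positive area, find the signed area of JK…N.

59.5

Apply Gauss's area formula: 2A = Σ (x_i·y_{i+1} − x_{i+1}·y_i), indices taken mod 5.
J→K: (-6)(0) − (7)(-5) = 35
K→L: (7)(2) − (1)(0) = 14
L→M: (1)(0) − (-8)(2) = 16
M→N: (-8)(-2) − (-10)(0) = 16
N→J: (-10)(-5) − (-6)(-2) = 38
Σ = 119
Signed area = Σ/2 = 59.5 (positive ⇒ counter-clockwise traversal).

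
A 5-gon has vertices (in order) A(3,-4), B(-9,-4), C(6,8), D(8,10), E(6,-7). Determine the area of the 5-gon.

Apply Gauss's area formula: 2A = Σ (x_i·y_{i+1} − x_{i+1}·y_i), indices taken mod 5.
Cross-terms: -48, -48, -4, -116, -3  ⇒  Σ = -219
Area = |Σ|/2 = 109.5.

109.5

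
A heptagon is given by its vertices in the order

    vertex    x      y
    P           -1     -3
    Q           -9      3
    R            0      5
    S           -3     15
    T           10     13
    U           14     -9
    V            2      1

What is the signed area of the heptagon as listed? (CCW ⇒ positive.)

Apply Gauss's area formula: 2A = Σ (x_i·y_{i+1} − x_{i+1}·y_i), indices taken mod 7.
P→Q: (-1)(3) − (-9)(-3) = -30
Q→R: (-9)(5) − (0)(3) = -45
R→S: (0)(15) − (-3)(5) = 15
S→T: (-3)(13) − (10)(15) = -189
T→U: (10)(-9) − (14)(13) = -272
U→V: (14)(1) − (2)(-9) = 32
V→P: (2)(-3) − (-1)(1) = -5
Σ = -494
Signed area = Σ/2 = -247 (negative ⇒ clockwise traversal).

-247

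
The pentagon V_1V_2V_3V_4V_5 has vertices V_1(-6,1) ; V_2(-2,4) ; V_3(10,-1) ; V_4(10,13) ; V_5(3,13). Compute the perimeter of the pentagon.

54

|V_1V_2| = √((4)² + (3)²) = √25 = 5
|V_2V_3| = √((12)² + (-5)²) = √169 = 13
|V_3V_4| = √((0)² + (14)²) = √196 = 14
|V_4V_5| = √((-7)² + (0)²) = √49 = 7
|V_5V_1| = √((-9)² + (-12)²) = √225 = 15
Perimeter = 5 + 13 + 14 + 7 + 15 = 54.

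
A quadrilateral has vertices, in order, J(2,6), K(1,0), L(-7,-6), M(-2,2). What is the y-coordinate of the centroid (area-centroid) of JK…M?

Apply the surveyor's formula. First the cross-terms c_i = x_i·y_{i+1} − x_{i+1}·y_i:
  -6, -6, -26, -16  ⇒  2A = -54, A = -27.
Then Σ (y_i + y_{i+1})·c_i = -24, so ȳ = -24 / (6·(-27)) = 4/27.

4/27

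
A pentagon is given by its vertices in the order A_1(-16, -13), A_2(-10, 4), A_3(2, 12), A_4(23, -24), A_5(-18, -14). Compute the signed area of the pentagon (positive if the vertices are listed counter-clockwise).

Apply the shoelace (surveyor's) formula: 2A = Σ (x_i·y_{i+1} − x_{i+1}·y_i), indices taken mod 5.
A_1→A_2: (-16)(4) − (-10)(-13) = -194
A_2→A_3: (-10)(12) − (2)(4) = -128
A_3→A_4: (2)(-24) − (23)(12) = -324
A_4→A_5: (23)(-14) − (-18)(-24) = -754
A_5→A_1: (-18)(-13) − (-16)(-14) = 10
Σ = -1390
Signed area = Σ/2 = -695 (negative ⇒ clockwise traversal).

-695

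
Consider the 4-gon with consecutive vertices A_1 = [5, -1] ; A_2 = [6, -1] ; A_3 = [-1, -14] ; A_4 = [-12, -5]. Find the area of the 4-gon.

105

Apply the surveyor's formula: 2A = Σ (x_i·y_{i+1} − x_{i+1}·y_i), indices taken mod 4.
Σ = (1) + (-85) + (-163) + (37) = -210
Area = |Σ|/2 = 105.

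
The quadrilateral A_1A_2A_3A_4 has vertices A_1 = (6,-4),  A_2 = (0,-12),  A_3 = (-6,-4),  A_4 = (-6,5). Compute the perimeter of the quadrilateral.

|A_1A_2| = √((-6)² + (-8)²) = √100 = 10
|A_2A_3| = √((-6)² + (8)²) = √100 = 10
|A_3A_4| = √((0)² + (9)²) = √81 = 9
|A_4A_1| = √((12)² + (-9)²) = √225 = 15
Perimeter = 10 + 10 + 9 + 15 = 44.

44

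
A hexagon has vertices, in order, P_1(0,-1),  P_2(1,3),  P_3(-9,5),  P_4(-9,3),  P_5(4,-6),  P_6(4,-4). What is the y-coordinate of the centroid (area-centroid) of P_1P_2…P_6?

Apply the shoelace formula. First the cross-terms c_i = x_i·y_{i+1} − x_{i+1}·y_i:
  1, 32, 18, 42, 8, -4  ⇒  2A = 97, A = 48.5.
Then Σ (y_i + y_{i+1})·c_i = 216, so ȳ = 216 / (6·48.5) = 72/97.

72/97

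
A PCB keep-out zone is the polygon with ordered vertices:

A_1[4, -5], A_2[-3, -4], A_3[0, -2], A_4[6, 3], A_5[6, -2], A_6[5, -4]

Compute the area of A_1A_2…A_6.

33

Apply the shoelace (surveyor's) formula: 2A = Σ (x_i·y_{i+1} − x_{i+1}·y_i), indices taken mod 6.
A_1→A_2: (4)(-4) − (-3)(-5) = -31
A_2→A_3: (-3)(-2) − (0)(-4) = 6
A_3→A_4: (0)(3) − (6)(-2) = 12
A_4→A_5: (6)(-2) − (6)(3) = -30
A_5→A_6: (6)(-4) − (5)(-2) = -14
A_6→A_1: (5)(-5) − (4)(-4) = -9
Σ = -66
Area = |Σ|/2 = 33.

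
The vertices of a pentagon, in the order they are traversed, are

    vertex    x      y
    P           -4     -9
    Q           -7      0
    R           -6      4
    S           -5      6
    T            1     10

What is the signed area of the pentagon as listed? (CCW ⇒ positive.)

Cross-terms: -63, -28, -16, -56, 31  ⇒  Σ = -132
Signed area = Σ/2 = -66 (negative ⇒ clockwise traversal).

-66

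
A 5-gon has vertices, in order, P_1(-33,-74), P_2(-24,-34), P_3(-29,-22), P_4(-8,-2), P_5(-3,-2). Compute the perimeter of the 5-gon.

166

|P_1P_2| = √((9)² + (40)²) = √1681 = 41
|P_2P_3| = √((-5)² + (12)²) = √169 = 13
|P_3P_4| = √((21)² + (20)²) = √841 = 29
|P_4P_5| = √((5)² + (0)²) = √25 = 5
|P_5P_1| = √((-30)² + (-72)²) = √6084 = 78
Perimeter = 41 + 13 + 29 + 5 + 78 = 166.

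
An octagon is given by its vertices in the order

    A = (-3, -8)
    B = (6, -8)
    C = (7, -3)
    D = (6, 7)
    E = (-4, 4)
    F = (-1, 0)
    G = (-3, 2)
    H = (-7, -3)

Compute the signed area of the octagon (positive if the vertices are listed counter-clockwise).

150.5

Apply the surveyor's formula: 2A = Σ (x_i·y_{i+1} − x_{i+1}·y_i), indices taken mod 8.
Σ = (72) + (38) + (67) + (52) + (4) + (-2) + (23) + (47) = 301
Signed area = Σ/2 = 150.5 (positive ⇒ counter-clockwise traversal).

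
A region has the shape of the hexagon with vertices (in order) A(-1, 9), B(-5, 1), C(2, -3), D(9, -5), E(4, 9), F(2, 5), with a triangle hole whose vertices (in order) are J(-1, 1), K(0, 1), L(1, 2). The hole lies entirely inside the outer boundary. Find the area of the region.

Outer boundary:
Cross-terms: 44, 13, 17, 101, 2, 23  ⇒  Σ = 200
Area = |Σ|/2 = 100.
Hole:
Apply the surveyor's formula: 2A = Σ (x_i·y_{i+1} − x_{i+1}·y_i), indices taken mod 3.
Σ = (-1) + (-1) + (3) = 1
Area = |Σ|/2 = 0.5.
Net area = 100 − 0.5 = 99.5.

99.5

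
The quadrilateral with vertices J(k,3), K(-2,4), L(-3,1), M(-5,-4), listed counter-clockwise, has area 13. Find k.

1

Write out the shoelace sum; only the two edges meeting at J involve k:
2·Area = [((-5)·3 − k·(-4)) + (k·4 − (-2)·3)] + 27
       = 8·k + 18 = 26
⇒ k = 1.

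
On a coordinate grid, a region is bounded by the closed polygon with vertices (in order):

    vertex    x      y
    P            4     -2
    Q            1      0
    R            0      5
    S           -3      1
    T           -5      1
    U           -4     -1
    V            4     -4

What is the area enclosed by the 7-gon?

Apply Gauss's area formula: 2A = Σ (x_i·y_{i+1} − x_{i+1}·y_i), indices taken mod 7.
P→Q: (4)(0) − (1)(-2) = 2
Q→R: (1)(5) − (0)(0) = 5
R→S: (0)(1) − (-3)(5) = 15
S→T: (-3)(1) − (-5)(1) = 2
T→U: (-5)(-1) − (-4)(1) = 9
U→V: (-4)(-4) − (4)(-1) = 20
V→P: (4)(-2) − (4)(-4) = 8
Σ = 61
Area = |Σ|/2 = 30.5.

30.5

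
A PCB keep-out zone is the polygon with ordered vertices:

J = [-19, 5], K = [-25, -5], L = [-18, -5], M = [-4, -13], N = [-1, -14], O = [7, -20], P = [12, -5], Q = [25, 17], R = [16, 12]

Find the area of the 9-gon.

750

J→K: (-19)(-5) − (-25)(5) = 220
K→L: (-25)(-5) − (-18)(-5) = 35
L→M: (-18)(-13) − (-4)(-5) = 214
M→N: (-4)(-14) − (-1)(-13) = 43
N→O: (-1)(-20) − (7)(-14) = 118
O→P: (7)(-5) − (12)(-20) = 205
P→Q: (12)(17) − (25)(-5) = 329
Q→R: (25)(12) − (16)(17) = 28
R→J: (16)(5) − (-19)(12) = 308
Σ = 1500
Area = |Σ|/2 = 750.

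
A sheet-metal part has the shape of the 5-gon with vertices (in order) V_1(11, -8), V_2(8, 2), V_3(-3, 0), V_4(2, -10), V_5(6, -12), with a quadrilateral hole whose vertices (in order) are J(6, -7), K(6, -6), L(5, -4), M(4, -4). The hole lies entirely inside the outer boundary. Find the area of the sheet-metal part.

Outer boundary:
Apply the surveyor's formula: 2A = Σ (x_i·y_{i+1} − x_{i+1}·y_i), indices taken mod 5.
Σ = (86) + (6) + (30) + (36) + (84) = 242
Area = |Σ|/2 = 121.
Hole:
J→K: (6)(-6) − (6)(-7) = 6
K→L: (6)(-4) − (5)(-6) = 6
L→M: (5)(-4) − (4)(-4) = -4
M→J: (4)(-7) − (6)(-4) = -4
Σ = 4
Area = |Σ|/2 = 2.
Net area = 121 − 2 = 119.

119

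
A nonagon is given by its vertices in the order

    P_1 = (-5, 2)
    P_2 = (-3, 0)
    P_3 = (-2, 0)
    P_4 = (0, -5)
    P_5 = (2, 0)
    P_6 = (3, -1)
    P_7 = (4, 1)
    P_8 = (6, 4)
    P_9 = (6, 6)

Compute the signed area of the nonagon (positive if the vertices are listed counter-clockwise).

47.5

Apply the shoelace formula: 2A = Σ (x_i·y_{i+1} − x_{i+1}·y_i), indices taken mod 9.
Cross-terms: 6, 0, 10, 10, -2, 7, 10, 12, 42  ⇒  Σ = 95
Signed area = Σ/2 = 47.5 (positive ⇒ counter-clockwise traversal).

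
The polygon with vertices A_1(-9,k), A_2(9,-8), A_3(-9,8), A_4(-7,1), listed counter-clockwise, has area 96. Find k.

-4

Write out the shoelace sum; only the two edges meeting at A_1 involve k:
2·Area = [((-7)·k − (-9)·1) + ((-9)·(-8) − 9·k)] + 47
       = -16·k + 128 = 192
⇒ k = -4.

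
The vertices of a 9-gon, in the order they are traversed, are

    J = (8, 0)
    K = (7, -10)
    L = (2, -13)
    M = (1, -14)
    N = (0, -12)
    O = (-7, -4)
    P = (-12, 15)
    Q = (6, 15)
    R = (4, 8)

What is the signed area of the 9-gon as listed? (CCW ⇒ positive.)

Σ = (-80) + (-71) + (-15) + (-12) + (-84) + (-153) + (-270) + (-12) + (-64) = -761
Signed area = Σ/2 = -380.5 (negative ⇒ clockwise traversal).

-380.5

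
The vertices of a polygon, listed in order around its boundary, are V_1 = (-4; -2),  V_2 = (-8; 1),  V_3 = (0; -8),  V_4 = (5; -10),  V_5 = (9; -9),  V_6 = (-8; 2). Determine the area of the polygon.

Apply Gauss's area formula: 2A = Σ (x_i·y_{i+1} − x_{i+1}·y_i), indices taken mod 6.
Σ = (-20) + (64) + (40) + (45) + (-54) + (24) = 99
Area = |Σ|/2 = 49.5.

49.5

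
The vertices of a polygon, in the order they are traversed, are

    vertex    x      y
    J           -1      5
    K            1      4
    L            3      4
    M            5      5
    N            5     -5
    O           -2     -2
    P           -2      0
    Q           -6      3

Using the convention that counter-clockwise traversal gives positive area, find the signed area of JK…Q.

-64.5

Apply the surveyor's formula: 2A = Σ (x_i·y_{i+1} − x_{i+1}·y_i), indices taken mod 8.
J→K: (-1)(4) − (1)(5) = -9
K→L: (1)(4) − (3)(4) = -8
L→M: (3)(5) − (5)(4) = -5
M→N: (5)(-5) − (5)(5) = -50
N→O: (5)(-2) − (-2)(-5) = -20
O→P: (-2)(0) − (-2)(-2) = -4
P→Q: (-2)(3) − (-6)(0) = -6
Q→J: (-6)(5) − (-1)(3) = -27
Σ = -129
Signed area = Σ/2 = -64.5 (negative ⇒ clockwise traversal).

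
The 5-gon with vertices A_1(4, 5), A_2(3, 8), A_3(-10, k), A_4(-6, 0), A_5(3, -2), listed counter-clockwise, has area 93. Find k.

The doubled signed area Σ (x_i y_{i+1} − x_{i+1} y_i) is linear in k.
With k=0 it equals 132; the coefficient of k is 9 (from the two edges through A_3).
So 9·k + 132 = 2·93 = 186 ⇒ k = 6.

6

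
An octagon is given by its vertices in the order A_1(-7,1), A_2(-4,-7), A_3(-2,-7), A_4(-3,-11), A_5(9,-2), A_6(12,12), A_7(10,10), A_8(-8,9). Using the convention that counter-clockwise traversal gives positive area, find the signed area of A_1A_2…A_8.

Apply Gauss's area formula: 2A = Σ (x_i·y_{i+1} − x_{i+1}·y_i), indices taken mod 8.
Σ = (53) + (14) + (1) + (105) + (132) + (0) + (170) + (55) = 530
Signed area = Σ/2 = 265 (positive ⇒ counter-clockwise traversal).

265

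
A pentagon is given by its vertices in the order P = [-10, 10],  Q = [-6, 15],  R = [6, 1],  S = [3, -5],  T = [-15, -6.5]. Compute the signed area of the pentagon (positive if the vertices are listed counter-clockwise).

-264.25

Apply Gauss's area formula: 2A = Σ (x_i·y_{i+1} − x_{i+1}·y_i), indices taken mod 5.
P→Q: (-10)(15) − (-6)(10) = -90
Q→R: (-6)(1) − (6)(15) = -96
R→S: (6)(-5) − (3)(1) = -33
S→T: (3)(-6.5) − (-15)(-5) = -94.5
T→P: (-15)(10) − (-10)(-6.5) = -215
Σ = -528.5
Signed area = Σ/2 = -264.25 (negative ⇒ clockwise traversal).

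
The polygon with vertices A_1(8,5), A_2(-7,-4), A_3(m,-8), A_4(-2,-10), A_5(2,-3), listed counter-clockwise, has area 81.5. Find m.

-10

The doubled signed area Σ (x_i y_{i+1} − x_{i+1} y_i) is linear in m.
With m=0 it equals 103; the coefficient of m is -6 (from the two edges through A_3).
So -6·m + 103 = 2·81.5 = 163 ⇒ m = -10.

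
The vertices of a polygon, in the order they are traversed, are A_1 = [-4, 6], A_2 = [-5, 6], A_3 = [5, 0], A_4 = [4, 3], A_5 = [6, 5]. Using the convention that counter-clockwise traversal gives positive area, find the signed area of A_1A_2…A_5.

24.5

Apply the shoelace formula: 2A = Σ (x_i·y_{i+1} − x_{i+1}·y_i), indices taken mod 5.
Σ = (6) + (-30) + (15) + (2) + (56) = 49
Signed area = Σ/2 = 24.5 (positive ⇒ counter-clockwise traversal).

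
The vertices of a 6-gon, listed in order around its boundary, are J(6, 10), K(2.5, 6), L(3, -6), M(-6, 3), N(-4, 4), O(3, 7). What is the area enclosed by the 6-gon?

Apply the shoelace formula: 2A = Σ (x_i·y_{i+1} − x_{i+1}·y_i), indices taken mod 6.
Cross-terms: 11, -33, -27, -12, -40, -12  ⇒  Σ = -113
Area = |Σ|/2 = 56.5.

56.5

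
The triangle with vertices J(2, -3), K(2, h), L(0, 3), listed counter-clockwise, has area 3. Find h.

0

Write out the shoelace sum; only the two edges meeting at K involve h:
2·Area = [(2·h − 2·(-3)) + (2·3 − 0·h)] + -6
       = 2·h + 6 = 6
⇒ h = 0.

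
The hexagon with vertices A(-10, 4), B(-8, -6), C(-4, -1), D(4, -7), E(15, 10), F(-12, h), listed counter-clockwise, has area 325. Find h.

13

The doubled signed area Σ (x_i y_{i+1} − x_{i+1} y_i) is linear in h.
With h=0 it equals 325; the coefficient of h is 25 (from the two edges through F).
So 25·h + 325 = 2·325 = 650 ⇒ h = 13.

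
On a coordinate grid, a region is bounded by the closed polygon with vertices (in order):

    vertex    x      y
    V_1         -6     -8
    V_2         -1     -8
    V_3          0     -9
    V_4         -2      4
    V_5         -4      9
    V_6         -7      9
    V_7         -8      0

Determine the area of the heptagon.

V_1→V_2: (-6)(-8) − (-1)(-8) = 40
V_2→V_3: (-1)(-9) − (0)(-8) = 9
V_3→V_4: (0)(4) − (-2)(-9) = -18
V_4→V_5: (-2)(9) − (-4)(4) = -2
V_5→V_6: (-4)(9) − (-7)(9) = 27
V_6→V_7: (-7)(0) − (-8)(9) = 72
V_7→V_1: (-8)(-8) − (-6)(0) = 64
Σ = 192
Area = |Σ|/2 = 96.

96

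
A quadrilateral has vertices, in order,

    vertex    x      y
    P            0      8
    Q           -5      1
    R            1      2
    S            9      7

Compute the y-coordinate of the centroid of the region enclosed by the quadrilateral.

Apply Gauss's area formula. First the cross-terms c_i = x_i·y_{i+1} − x_{i+1}·y_i:
  40, -11, -11, 72  ⇒  2A = 90, A = 45.
Then Σ (y_i + y_{i+1})·c_i = 1308, so ȳ = 1308 / (6·45) = 218/45.

218/45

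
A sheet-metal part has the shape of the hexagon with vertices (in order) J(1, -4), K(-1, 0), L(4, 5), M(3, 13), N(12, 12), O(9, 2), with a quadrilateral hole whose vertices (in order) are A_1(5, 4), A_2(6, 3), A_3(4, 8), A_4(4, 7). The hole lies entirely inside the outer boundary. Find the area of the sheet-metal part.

Outer boundary:
J→K: (1)(0) − (-1)(-4) = -4
K→L: (-1)(5) − (4)(0) = -5
L→M: (4)(13) − (3)(5) = 37
M→N: (3)(12) − (12)(13) = -120
N→O: (12)(2) − (9)(12) = -84
O→J: (9)(-4) − (1)(2) = -38
Σ = -214
Area = |Σ|/2 = 107.
Hole:
Cross-terms: -9, 36, -4, -19  ⇒  Σ = 4
Area = |Σ|/2 = 2.
Net area = 107 − 2 = 105.

105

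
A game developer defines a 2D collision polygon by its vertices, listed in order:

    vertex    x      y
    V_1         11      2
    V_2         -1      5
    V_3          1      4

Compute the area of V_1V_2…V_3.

3

Σ = (57) + (-9) + (-42) = 6
Area = |Σ|/2 = 3.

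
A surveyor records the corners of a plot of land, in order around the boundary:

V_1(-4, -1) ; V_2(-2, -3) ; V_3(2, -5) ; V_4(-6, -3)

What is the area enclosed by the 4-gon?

8

Apply the shoelace (surveyor's) formula: 2A = Σ (x_i·y_{i+1} − x_{i+1}·y_i), indices taken mod 4.
Σ = (10) + (16) + (-36) + (-6) = -16
Area = |Σ|/2 = 8.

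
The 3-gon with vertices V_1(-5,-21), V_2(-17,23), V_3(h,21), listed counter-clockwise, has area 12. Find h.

-17

The doubled signed area Σ (x_i y_{i+1} − x_{i+1} y_i) is linear in h.
With h=0 it equals -724; the coefficient of h is -44 (from the two edges through V_3).
So -44·h + -724 = 2·12 = 24 ⇒ h = -17.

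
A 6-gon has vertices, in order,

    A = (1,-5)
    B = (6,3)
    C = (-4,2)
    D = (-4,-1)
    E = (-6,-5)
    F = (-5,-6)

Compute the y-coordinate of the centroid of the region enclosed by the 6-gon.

Apply the shoelace (surveyor's) formula. First the cross-terms c_i = x_i·y_{i+1} − x_{i+1}·y_i:
  33, 24, 12, 14, 11, 31  ⇒  2A = 125, A = 62.5.
Then Σ (y_i + y_{i+1})·c_i = -480, so ȳ = -480 / (6·62.5) = -1.28.

-1.28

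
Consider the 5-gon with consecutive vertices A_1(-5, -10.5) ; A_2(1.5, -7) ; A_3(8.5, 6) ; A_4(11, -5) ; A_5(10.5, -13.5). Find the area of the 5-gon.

131.5

A_1→A_2: (-5)(-7) − (1.5)(-10.5) = 50.75
A_2→A_3: (1.5)(6) − (8.5)(-7) = 68.5
A_3→A_4: (8.5)(-5) − (11)(6) = -108.5
A_4→A_5: (11)(-13.5) − (10.5)(-5) = -96
A_5→A_1: (10.5)(-10.5) − (-5)(-13.5) = -177.75
Σ = -263
Area = |Σ|/2 = 131.5.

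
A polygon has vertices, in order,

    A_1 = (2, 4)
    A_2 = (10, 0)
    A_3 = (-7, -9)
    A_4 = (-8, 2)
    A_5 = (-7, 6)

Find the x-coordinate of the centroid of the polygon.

Apply the shoelace formula. First the cross-terms c_i = x_i·y_{i+1} − x_{i+1}·y_i:
  -40, -90, -86, -34, -40  ⇒  2A = -290, A = -145.
Then Σ (x_i + x_{i+1})·c_i = 1250, so x̄ = 1250 / (6·(-145)) = -125/87.

-125/87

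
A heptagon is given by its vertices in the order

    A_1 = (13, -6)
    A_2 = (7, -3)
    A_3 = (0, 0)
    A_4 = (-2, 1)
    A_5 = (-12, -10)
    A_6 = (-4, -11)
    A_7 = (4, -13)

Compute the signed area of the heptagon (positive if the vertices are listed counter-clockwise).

Apply Gauss's area formula: 2A = Σ (x_i·y_{i+1} − x_{i+1}·y_i), indices taken mod 7.
Cross-terms: 3, 0, 0, 32, 92, 96, 145  ⇒  Σ = 368
Signed area = Σ/2 = 184 (positive ⇒ counter-clockwise traversal).

184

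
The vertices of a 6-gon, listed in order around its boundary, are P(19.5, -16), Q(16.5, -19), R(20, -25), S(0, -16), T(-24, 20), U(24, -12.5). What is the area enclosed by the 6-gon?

581.625

Cross-terms: -106.5, -32.5, -320, -384, -180, -140.25  ⇒  Σ = -1163.25
Area = |Σ|/2 = 581.625.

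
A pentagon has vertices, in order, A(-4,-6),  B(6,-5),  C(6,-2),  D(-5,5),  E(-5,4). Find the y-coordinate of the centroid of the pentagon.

Apply the shoelace (surveyor's) formula. First the cross-terms c_i = x_i·y_{i+1} − x_{i+1}·y_i:
  56, 18, 20, 5, 46  ⇒  2A = 145, A = 72.5.
Then Σ (y_i + y_{i+1})·c_i = -729, so ȳ = -729 / (6·72.5) = -243/145.

-243/145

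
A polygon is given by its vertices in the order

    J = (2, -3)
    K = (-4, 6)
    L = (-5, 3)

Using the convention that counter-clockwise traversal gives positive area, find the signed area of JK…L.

13.5

Apply the shoelace (surveyor's) formula: 2A = Σ (x_i·y_{i+1} − x_{i+1}·y_i), indices taken mod 3.
Cross-terms: 0, 18, 9  ⇒  Σ = 27
Signed area = Σ/2 = 13.5 (positive ⇒ counter-clockwise traversal).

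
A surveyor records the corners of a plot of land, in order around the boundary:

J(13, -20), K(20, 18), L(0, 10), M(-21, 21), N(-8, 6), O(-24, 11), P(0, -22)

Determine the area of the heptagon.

978

Apply the shoelace formula: 2A = Σ (x_i·y_{i+1} − x_{i+1}·y_i), indices taken mod 7.
Cross-terms: 634, 200, 210, 42, 56, 528, 286  ⇒  Σ = 1956
Area = |Σ|/2 = 978.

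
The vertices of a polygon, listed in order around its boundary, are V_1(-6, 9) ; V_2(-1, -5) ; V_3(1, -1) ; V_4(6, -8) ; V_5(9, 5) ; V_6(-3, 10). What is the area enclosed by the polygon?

Apply the surveyor's formula: 2A = Σ (x_i·y_{i+1} − x_{i+1}·y_i), indices taken mod 6.
Cross-terms: 39, 6, -2, 102, 105, 33  ⇒  Σ = 283
Area = |Σ|/2 = 141.5.

141.5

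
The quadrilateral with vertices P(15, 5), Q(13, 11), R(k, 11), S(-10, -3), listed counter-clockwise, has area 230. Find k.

-8

Write out the shoelace sum; only the two edges meeting at R involve k:
2·Area = [(13·11 − k·11) + (k·(-3) − (-10)·11)] + 95
       = -14·k + 348 = 460
⇒ k = -8.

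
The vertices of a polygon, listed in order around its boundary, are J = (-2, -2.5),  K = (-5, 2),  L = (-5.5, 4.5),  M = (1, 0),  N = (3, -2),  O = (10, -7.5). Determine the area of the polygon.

Apply Gauss's area formula: 2A = Σ (x_i·y_{i+1} − x_{i+1}·y_i), indices taken mod 6.
Σ = (-16.5) + (-11.5) + (-4.5) + (-2) + (-2.5) + (-40) = -77
Area = |Σ|/2 = 38.5.

38.5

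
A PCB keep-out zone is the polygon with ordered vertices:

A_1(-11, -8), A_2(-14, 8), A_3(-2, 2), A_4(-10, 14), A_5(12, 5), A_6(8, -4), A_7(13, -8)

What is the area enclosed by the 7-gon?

365

Apply the surveyor's formula: 2A = Σ (x_i·y_{i+1} − x_{i+1}·y_i), indices taken mod 7.
A_1→A_2: (-11)(8) − (-14)(-8) = -200
A_2→A_3: (-14)(2) − (-2)(8) = -12
A_3→A_4: (-2)(14) − (-10)(2) = -8
A_4→A_5: (-10)(5) − (12)(14) = -218
A_5→A_6: (12)(-4) − (8)(5) = -88
A_6→A_7: (8)(-8) − (13)(-4) = -12
A_7→A_1: (13)(-8) − (-11)(-8) = -192
Σ = -730
Area = |Σ|/2 = 365.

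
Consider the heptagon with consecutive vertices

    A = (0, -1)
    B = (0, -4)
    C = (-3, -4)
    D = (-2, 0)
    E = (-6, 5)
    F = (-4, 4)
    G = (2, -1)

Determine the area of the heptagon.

20

A→B: (0)(-4) − (0)(-1) = 0
B→C: (0)(-4) − (-3)(-4) = -12
C→D: (-3)(0) − (-2)(-4) = -8
D→E: (-2)(5) − (-6)(0) = -10
E→F: (-6)(4) − (-4)(5) = -4
F→G: (-4)(-1) − (2)(4) = -4
G→A: (2)(-1) − (0)(-1) = -2
Σ = -40
Area = |Σ|/2 = 20.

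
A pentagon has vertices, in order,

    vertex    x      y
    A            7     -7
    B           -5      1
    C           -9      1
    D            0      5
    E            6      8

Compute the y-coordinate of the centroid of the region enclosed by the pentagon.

194/197

Apply the surveyor's formula. First the cross-terms c_i = x_i·y_{i+1} − x_{i+1}·y_i:
  -28, 4, -45, -30, -98  ⇒  2A = -197, A = -98.5.
Then Σ (y_i + y_{i+1})·c_i = -582, so ȳ = -582 / (6·(-98.5)) = 194/197.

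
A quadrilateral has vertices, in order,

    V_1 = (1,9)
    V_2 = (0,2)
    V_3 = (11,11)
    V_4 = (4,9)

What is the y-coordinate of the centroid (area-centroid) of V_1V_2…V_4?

661/93

Apply Gauss's area formula. First the cross-terms c_i = x_i·y_{i+1} − x_{i+1}·y_i:
  2, -22, 55, 27  ⇒  2A = 62, A = 31.
Then Σ (y_i + y_{i+1})·c_i = 1322, so ȳ = 1322 / (6·31) = 661/93.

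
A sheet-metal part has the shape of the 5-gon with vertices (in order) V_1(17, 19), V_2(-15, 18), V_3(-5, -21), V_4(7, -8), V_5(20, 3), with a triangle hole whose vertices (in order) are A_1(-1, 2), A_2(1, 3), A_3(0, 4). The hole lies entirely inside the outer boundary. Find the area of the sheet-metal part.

Outer boundary:
V_1→V_2: (17)(18) − (-15)(19) = 591
V_2→V_3: (-15)(-21) − (-5)(18) = 405
V_3→V_4: (-5)(-8) − (7)(-21) = 187
V_4→V_5: (7)(3) − (20)(-8) = 181
V_5→V_1: (20)(19) − (17)(3) = 329
Σ = 1693
Area = |Σ|/2 = 846.5.
Hole:
Apply Gauss's area formula: 2A = Σ (x_i·y_{i+1} − x_{i+1}·y_i), indices taken mod 3.
A_1→A_2: (-1)(3) − (1)(2) = -5
A_2→A_3: (1)(4) − (0)(3) = 4
A_3→A_1: (0)(2) − (-1)(4) = 4
Σ = 3
Area = |Σ|/2 = 1.5.
Net area = 846.5 − 1.5 = 845.

845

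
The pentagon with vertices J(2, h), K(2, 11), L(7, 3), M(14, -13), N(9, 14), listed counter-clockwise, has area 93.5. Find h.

12

The doubled signed area Σ (x_i y_{i+1} − x_{i+1} y_i) is linear in h.
With h=0 it equals 103; the coefficient of h is 7 (from the two edges through J).
So 7·h + 103 = 2·93.5 = 187 ⇒ h = 12.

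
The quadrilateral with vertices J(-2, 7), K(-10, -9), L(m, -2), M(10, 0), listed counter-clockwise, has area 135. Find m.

Write out the shoelace sum; only the two edges meeting at L involve m:
2·Area = [((-10)·(-2) − m·(-9)) + (m·0 − 10·(-2))] + 158
       = 9·m + 198 = 270
⇒ m = 8.

8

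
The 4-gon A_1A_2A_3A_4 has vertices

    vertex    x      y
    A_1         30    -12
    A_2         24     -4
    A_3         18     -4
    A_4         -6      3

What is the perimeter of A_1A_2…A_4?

|A_1A_2| = √((-6)² + (8)²) = √100 = 10
|A_2A_3| = √((-6)² + (0)²) = √36 = 6
|A_3A_4| = √((-24)² + (7)²) = √625 = 25
|A_4A_1| = √((36)² + (-15)²) = √1521 = 39
Perimeter = 10 + 6 + 25 + 39 = 80.

80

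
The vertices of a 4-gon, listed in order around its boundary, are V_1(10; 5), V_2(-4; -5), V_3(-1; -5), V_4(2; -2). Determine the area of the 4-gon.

Σ = (-30) + (15) + (12) + (30) = 27
Area = |Σ|/2 = 13.5.

13.5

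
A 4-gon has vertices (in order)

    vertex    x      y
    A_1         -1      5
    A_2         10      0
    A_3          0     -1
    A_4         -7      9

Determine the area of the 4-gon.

46.5

Cross-terms: -50, -10, -7, -26  ⇒  Σ = -93
Area = |Σ|/2 = 46.5.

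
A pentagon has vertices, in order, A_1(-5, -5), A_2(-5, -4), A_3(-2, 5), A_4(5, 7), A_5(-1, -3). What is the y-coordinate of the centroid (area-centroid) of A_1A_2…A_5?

136/95

Apply Gauss's area formula. First the cross-terms c_i = x_i·y_{i+1} − x_{i+1}·y_i:
  -5, -33, -39, -8, -10  ⇒  2A = -95, A = -47.5.
Then Σ (y_i + y_{i+1})·c_i = -408, so ȳ = -408 / (6·(-47.5)) = 136/95.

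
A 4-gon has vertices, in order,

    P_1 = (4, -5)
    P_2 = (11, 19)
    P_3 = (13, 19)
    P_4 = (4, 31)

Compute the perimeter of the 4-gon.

78

|P_1P_2| = √((7)² + (24)²) = √625 = 25
|P_2P_3| = √((2)² + (0)²) = √4 = 2
|P_3P_4| = √((-9)² + (12)²) = √225 = 15
|P_4P_1| = √((0)² + (-36)²) = √1296 = 36
Perimeter = 25 + 2 + 15 + 36 = 78.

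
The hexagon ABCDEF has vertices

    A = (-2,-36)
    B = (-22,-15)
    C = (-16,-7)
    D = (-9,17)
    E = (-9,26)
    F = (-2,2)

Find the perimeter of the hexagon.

|AB| = √((-20)² + (21)²) = √841 = 29
|BC| = √((6)² + (8)²) = √100 = 10
|CD| = √((7)² + (24)²) = √625 = 25
|DE| = √((0)² + (9)²) = √81 = 9
|EF| = √((7)² + (-24)²) = √625 = 25
|FA| = √((0)² + (-38)²) = √1444 = 38
Perimeter = 29 + 10 + 25 + 9 + 25 + 38 = 136.

136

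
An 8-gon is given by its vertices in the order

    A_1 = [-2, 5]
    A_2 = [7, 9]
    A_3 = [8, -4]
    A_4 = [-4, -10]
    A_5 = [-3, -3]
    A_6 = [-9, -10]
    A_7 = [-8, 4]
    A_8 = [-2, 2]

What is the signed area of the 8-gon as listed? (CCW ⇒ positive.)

-197

Apply the shoelace (surveyor's) formula: 2A = Σ (x_i·y_{i+1} − x_{i+1}·y_i), indices taken mod 8.
A_1→A_2: (-2)(9) − (7)(5) = -53
A_2→A_3: (7)(-4) − (8)(9) = -100
A_3→A_4: (8)(-10) − (-4)(-4) = -96
A_4→A_5: (-4)(-3) − (-3)(-10) = -18
A_5→A_6: (-3)(-10) − (-9)(-3) = 3
A_6→A_7: (-9)(4) − (-8)(-10) = -116
A_7→A_8: (-8)(2) − (-2)(4) = -8
A_8→A_1: (-2)(5) − (-2)(2) = -6
Σ = -394
Signed area = Σ/2 = -197 (negative ⇒ clockwise traversal).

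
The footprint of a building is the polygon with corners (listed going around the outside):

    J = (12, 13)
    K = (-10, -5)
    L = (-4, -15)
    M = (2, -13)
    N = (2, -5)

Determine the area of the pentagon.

192

J→K: (12)(-5) − (-10)(13) = 70
K→L: (-10)(-15) − (-4)(-5) = 130
L→M: (-4)(-13) − (2)(-15) = 82
M→N: (2)(-5) − (2)(-13) = 16
N→J: (2)(13) − (12)(-5) = 86
Σ = 384
Area = |Σ|/2 = 192.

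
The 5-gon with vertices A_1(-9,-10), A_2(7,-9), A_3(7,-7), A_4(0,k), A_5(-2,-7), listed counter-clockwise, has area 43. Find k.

-4

The doubled signed area Σ (x_i y_{i+1} − x_{i+1} y_i) is linear in k.
With k=0 it equals 122; the coefficient of k is 9 (from the two edges through A_4).
So 9·k + 122 = 2·43 = 86 ⇒ k = -4.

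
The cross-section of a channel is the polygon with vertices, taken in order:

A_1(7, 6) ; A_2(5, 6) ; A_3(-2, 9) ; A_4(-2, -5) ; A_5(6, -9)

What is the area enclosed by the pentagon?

Apply Gauss's area formula: 2A = Σ (x_i·y_{i+1} − x_{i+1}·y_i), indices taken mod 5.
Cross-terms: 12, 57, 28, 48, 99  ⇒  Σ = 244
Area = |Σ|/2 = 122.

122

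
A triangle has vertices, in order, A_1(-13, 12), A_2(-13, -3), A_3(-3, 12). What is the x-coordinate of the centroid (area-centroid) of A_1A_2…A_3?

-29/3

Apply the shoelace (surveyor's) formula. First the cross-terms c_i = x_i·y_{i+1} − x_{i+1}·y_i:
  195, -165, 120  ⇒  2A = 150, A = 75.
Then Σ (x_i + x_{i+1})·c_i = -4350, so x̄ = -4350 / (6·75) = -29/3.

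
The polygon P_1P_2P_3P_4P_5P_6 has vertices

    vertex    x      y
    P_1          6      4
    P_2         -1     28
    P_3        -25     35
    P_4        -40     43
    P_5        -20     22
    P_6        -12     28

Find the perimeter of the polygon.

136

|P_1P_2| = √((-7)² + (24)²) = √625 = 25
|P_2P_3| = √((-24)² + (7)²) = √625 = 25
|P_3P_4| = √((-15)² + (8)²) = √289 = 17
|P_4P_5| = √((20)² + (-21)²) = √841 = 29
|P_5P_6| = √((8)² + (6)²) = √100 = 10
|P_6P_1| = √((18)² + (-24)²) = √900 = 30
Perimeter = 25 + 25 + 17 + 29 + 10 + 30 = 136.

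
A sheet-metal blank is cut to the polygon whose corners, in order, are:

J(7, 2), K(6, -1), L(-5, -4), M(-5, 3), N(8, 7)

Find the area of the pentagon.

Apply the surveyor's formula: 2A = Σ (x_i·y_{i+1} − x_{i+1}·y_i), indices taken mod 5.
J→K: (7)(-1) − (6)(2) = -19
K→L: (6)(-4) − (-5)(-1) = -29
L→M: (-5)(3) − (-5)(-4) = -35
M→N: (-5)(7) − (8)(3) = -59
N→J: (8)(2) − (7)(7) = -33
Σ = -175
Area = |Σ|/2 = 87.5.

87.5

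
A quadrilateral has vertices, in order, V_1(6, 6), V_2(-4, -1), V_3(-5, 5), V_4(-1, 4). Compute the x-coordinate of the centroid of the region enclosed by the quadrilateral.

Apply the surveyor's formula. First the cross-terms c_i = x_i·y_{i+1} − x_{i+1}·y_i:
  18, -25, -15, -30  ⇒  2A = -52, A = -26.
Then Σ (x_i + x_{i+1})·c_i = 201, so x̄ = 201 / (6·(-26)) = -67/52.

-67/52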